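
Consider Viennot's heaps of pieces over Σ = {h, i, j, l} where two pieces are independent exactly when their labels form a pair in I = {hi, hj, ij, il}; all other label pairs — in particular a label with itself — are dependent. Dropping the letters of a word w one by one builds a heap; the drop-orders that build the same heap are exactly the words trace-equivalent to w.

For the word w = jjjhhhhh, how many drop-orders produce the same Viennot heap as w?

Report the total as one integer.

piece 0:j — minimal
piece 1:j rests on {0:j}
piece 2:j rests on {1:j}
piece 3:h — minimal
piece 4:h rests on {3:h}
piece 5:h rests on {4:h}
piece 6:h rests on {5:h}
piece 7:h rests on {6:h}
minimal pieces: {0:j, 3:h}
ways to finish when only these pieces remain (= sum over removing one remaining piece with nothing left below it):
  1 left: {2}→1  {7}→1
  2 left: {1,2}→1  {2,7}→2  {6,7}→1
  3 left: {0,1,2}→1  {1,2,7}→3  {2,6,7}→3  {5,6,7}→1
  4 left: {0,1,2,7}→4  {1,2,6,7}→6  {2,5,6,7}→4  {4,5,6,7}→1
  5 left: {0,1,2,6,7}→10  {1,2,5,6,7}→10  {2,4,5,6,7}→5  {3,4,5,6,7}→1
  6 left: {0,1,2,5,6,7}→20  {1,2,4,5,6,7}→15  {2,3,4,5,6,7}→6
  placing 0:j first → 21 extensions
  placing 3:h first → 35 extensions
total linear extensions = 56

56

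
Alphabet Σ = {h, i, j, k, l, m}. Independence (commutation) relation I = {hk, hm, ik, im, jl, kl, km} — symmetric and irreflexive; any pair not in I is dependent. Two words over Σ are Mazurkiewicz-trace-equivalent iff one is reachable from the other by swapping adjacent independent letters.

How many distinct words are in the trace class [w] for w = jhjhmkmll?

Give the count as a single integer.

piece 0:j — minimal
piece 1:h rests on {0:j}
piece 2:j rests on {1:h}
piece 3:h rests on {2:j}
piece 4:m rests on {2:j}
piece 5:k rests on {2:j}
piece 6:m rests on {4:m}
piece 7:l rests on {3:h, 6:m}
piece 8:l rests on {7:l}
minimal pieces: {0:j}
ways to finish when only these pieces remain (= sum over removing one remaining piece with nothing left below it):
  1 left: {5}→1  {8}→1
  2 left: {5,8}→2  {7,8}→1
  3 left: {3,7,8}→1  {5,7,8}→3  {6,7,8}→1
  4 left: {3,5,7,8}→4  {3,6,7,8}→2  {4,6,7,8}→1  {5,6,7,8}→4
  5 left: {3,4,6,7,8}→3  {3,5,6,7,8}→10  {4,5,6,7,8}→5
  6 left: {3,4,5,6,7,8}→18
  7 left: {2,3,4,5,6,7,8}→18
  placing 0:j first → 18 extensions

18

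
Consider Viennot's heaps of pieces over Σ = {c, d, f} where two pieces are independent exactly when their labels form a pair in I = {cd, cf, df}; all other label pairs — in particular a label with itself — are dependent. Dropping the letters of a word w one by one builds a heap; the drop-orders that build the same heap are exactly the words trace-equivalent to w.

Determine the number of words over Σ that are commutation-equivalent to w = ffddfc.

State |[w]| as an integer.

60

piece 0:f — minimal
piece 1:f rests on {0:f}
piece 2:d — minimal
piece 3:d rests on {2:d}
piece 4:f rests on {1:f}
piece 5:c — minimal
minimal pieces: {0:f, 2:d, 5:c}
ways to finish when only these pieces remain (= sum over removing one remaining piece with nothing left below it):
  1 left: {3}→1  {4}→1  {5}→1
  2 left: {1,4}→1  {2,3}→1  {3,4}→2  {3,5}→2  {4,5}→2
  3 left: {0,1,4}→1  {1,3,4}→3  {1,4,5}→3  {2,3,4}→3  {2,3,5}→3  {3,4,5}→6
  4 left: {0,1,3,4}→4  {0,1,4,5}→4  {1,2,3,4}→6  {1,3,4,5}→12  {2,3,4,5}→12
  placing 0:f first → 30 extensions
  placing 2:d first → 20 extensions
  placing 5:c first → 10 extensions
total linear extensions = 60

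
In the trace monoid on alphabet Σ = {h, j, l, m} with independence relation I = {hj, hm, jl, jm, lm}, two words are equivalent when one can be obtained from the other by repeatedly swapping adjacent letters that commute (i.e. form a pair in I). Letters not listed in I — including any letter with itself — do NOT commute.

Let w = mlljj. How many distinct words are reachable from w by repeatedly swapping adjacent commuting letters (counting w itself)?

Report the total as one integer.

30

drop 0:m onto floor
drop 1:l onto floor
drop 2:l onto {1:l}
drop 3:j onto floor
drop 4:j onto {3:j}
ground layer = {0:m, 1:l, 3:j}
drop-orders for the pieces not yet dropped (sum over which currently-grounded one goes next):
  1 to go: {0} 1  {2} 1  {4} 1
  2 to go: {0,2} 2  {0,4} 2  {1,2} 1  {2,4} 2  {3,4} 1
  3 to go: {0,1,2} 3  {0,2,4} 6  {0,3,4} 3  {1,2,4} 3  {2,3,4} 3
  if 0:m drops first: 6 orders
  if 1:l drops first: 12 orders
  if 3:j drops first: 12 orders
heap linearizations: 30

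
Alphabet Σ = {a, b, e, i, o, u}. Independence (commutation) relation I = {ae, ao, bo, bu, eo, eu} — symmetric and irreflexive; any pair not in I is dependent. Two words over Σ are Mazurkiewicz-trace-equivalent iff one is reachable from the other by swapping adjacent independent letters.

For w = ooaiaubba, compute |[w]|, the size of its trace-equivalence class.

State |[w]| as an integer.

9

0(o) covers ∅
1(o) covers 0:o
2(a) covers ∅
3(i) covers 1:o, 2:a
4(a) covers 3:i
5(u) covers 4:a
6(b) covers 4:a
7(b) covers 6:b
8(a) covers 5:u, 7:b
floor of heap: 0:o, 2:a
completions by unplaced set U, small U first (add the entries for U minus each lowest piece of U):
  |U|=1: {8}:1
  |U|=2: {5,8}:1  {7,8}:1
  |U|=3: {5,7,8}:2  {6,7,8}:1
  |U|=4: {5,6,7,8}:3
  |U|=5: {4,5,6,7,8}:3
  |U|=6: {3,4,5,6,7,8}:3
  |U|=7: {1,3,4,5,6,7,8}:3  {2,3,4,5,6,7,8}:3
  start at 0(o): 6
  start at 2(a): 3
sum over floor = 9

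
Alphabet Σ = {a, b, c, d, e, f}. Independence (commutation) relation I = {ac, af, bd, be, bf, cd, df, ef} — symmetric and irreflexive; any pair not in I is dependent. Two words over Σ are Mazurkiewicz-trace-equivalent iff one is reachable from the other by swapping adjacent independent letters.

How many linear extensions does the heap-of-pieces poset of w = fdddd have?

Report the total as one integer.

5

drop 0:f onto floor
drop 1:d onto floor
drop 2:d onto {1:d}
drop 3:d onto {2:d}
drop 4:d onto {3:d}
ground layer = {0:f, 1:d}
drop-orders for the pieces not yet dropped (sum over which currently-grounded one goes next):
  1 to go: {0} 1  {4} 1
  2 to go: {0,4} 2  {3,4} 1
  3 to go: {0,3,4} 3  {2,3,4} 1
  if 0:f drops first: 1 orders
  if 1:d drops first: 4 orders
heap linearizations: 5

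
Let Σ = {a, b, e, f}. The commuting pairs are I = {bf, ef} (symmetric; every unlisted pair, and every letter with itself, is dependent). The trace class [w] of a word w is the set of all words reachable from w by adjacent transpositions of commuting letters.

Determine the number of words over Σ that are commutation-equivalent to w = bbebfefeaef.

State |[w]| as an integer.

piece 0:b — minimal
piece 1:b rests on {0:b}
piece 2:e rests on {1:b}
piece 3:b rests on {2:e}
piece 4:f — minimal
piece 5:e rests on {3:b}
piece 6:f rests on {4:f}
piece 7:e rests on {5:e}
piece 8:a rests on {6:f, 7:e}
piece 9:e rests on {8:a}
piece 10:f rests on {8:a}
minimal pieces: {0:b, 4:f}
ways to finish when only these pieces remain (= sum over removing one remaining piece with nothing left below it):
  1 left: {9}→1  {10}→1
  2 left: {9,10}→2
  3 left: {8,9,10}→2
  4 left: {6,8,9,10}→2  {7,8,9,10}→2
  5 left: {4,6,8,9,10}→2  {5,7,8,9,10}→2  {6,7,8,9,10}→4
  6 left: {3,5,7,8,9,10}→2  {4,6,7,8,9,10}→6  {5,6,7,8,9,10}→6
  7 left: {2,3,5,7,8,9,10}→2  {3,5,6,7,8,9,10}→8  {4,5,6,7,8,9,10}→12
  8 left: {1,2,3,5,7,8,9,10}→2  {2,3,5,6,7,8,9,10}→10  {3,4,5,6,7,8,9,10}→20
  9 left: {0,1,2,3,5,7,8,9,10}→2  {1,2,3,5,6,7,8,9,10}→12  {2,3,4,5,6,7,8,9,10}→30
  placing 0:b first → 42 extensions
  placing 4:f first → 14 extensions
total linear extensions = 56

56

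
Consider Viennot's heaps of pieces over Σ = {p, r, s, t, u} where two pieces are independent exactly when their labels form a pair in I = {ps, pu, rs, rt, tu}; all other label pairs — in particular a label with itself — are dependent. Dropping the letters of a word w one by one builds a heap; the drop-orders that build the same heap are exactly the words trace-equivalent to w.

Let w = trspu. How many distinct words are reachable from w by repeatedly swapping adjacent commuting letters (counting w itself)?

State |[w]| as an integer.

8

drop 0:t onto floor
drop 1:r onto floor
drop 2:s onto {0:t}
drop 3:p onto {0:t, 1:r}
drop 4:u onto {1:r, 2:s}
ground layer = {0:t, 1:r}
drop-orders for the pieces not yet dropped (sum over which currently-grounded one goes next):
  1 to go: {3} 1  {4} 1
  2 to go: {2,4} 1  {3,4} 2
  3 to go: {1,3,4} 2  {2,3,4} 3
  if 0:t drops first: 5 orders
  if 1:r drops first: 3 orders
heap linearizations: 8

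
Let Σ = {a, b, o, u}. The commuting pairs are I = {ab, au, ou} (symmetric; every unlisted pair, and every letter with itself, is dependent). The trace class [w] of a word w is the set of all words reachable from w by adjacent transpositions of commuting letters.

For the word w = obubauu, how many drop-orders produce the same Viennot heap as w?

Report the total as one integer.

0(o) covers ∅
1(b) covers 0:o
2(u) covers 1:b
3(b) covers 2:u
4(a) covers 0:o
5(u) covers 3:b
6(u) covers 5:u
floor of heap: 0:o
completions by unplaced set U, small U first (add the entries for U minus each lowest piece of U):
  |U|=1: {4}:1  {6}:1
  |U|=2: {4,6}:2  {5,6}:1
  |U|=3: {3,5,6}:1  {4,5,6}:3
  |U|=4: {2,3,5,6}:1  {3,4,5,6}:4
  |U|=5: {1,2,3,5,6}:1  {2,3,4,5,6}:5
  start at 0(o): 6

6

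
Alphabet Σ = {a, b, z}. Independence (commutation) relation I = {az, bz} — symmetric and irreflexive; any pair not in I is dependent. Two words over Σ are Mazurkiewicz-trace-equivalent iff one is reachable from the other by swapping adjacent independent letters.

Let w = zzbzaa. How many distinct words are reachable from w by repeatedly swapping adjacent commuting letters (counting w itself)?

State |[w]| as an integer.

20

#0=z has no predecessor
#1=z depends on [0:z]
#2=b has no predecessor
#3=z depends on [1:z]
#4=a depends on [2:b]
#5=a depends on [4:a]
sources: [0:z, 2:b]
N(rest) = Σ N(rest − s) over sources s of rest; N(one piece) = 1:
  size 1 → [3]=1  [5]=1
  size 2 → [1,3]=1  [3,5]=2  [4,5]=1
  size 3 → [0,1,3]=1  [1,3,5]=3  [2,4,5]=1  [3,4,5]=3
  size 4 → [0,1,3,5]=4  [1,3,4,5]=6  [2,3,4,5]=4
  first=0(z) contributes 10
  first=2(b) contributes 10
|[w]| = 20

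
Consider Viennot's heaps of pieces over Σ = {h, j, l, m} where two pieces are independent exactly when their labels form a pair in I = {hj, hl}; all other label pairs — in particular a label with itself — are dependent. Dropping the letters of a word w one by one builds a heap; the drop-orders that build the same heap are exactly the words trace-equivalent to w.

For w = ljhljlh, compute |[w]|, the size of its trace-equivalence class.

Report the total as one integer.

21

piece 0:l — minimal
piece 1:j rests on {0:l}
piece 2:h — minimal
piece 3:l rests on {1:j}
piece 4:j rests on {3:l}
piece 5:l rests on {4:j}
piece 6:h rests on {2:h}
minimal pieces: {0:l, 2:h}
ways to finish when only these pieces remain (= sum over removing one remaining piece with nothing left below it):
  1 left: {5}→1  {6}→1
  2 left: {2,6}→1  {4,5}→1  {5,6}→2
  3 left: {2,5,6}→3  {3,4,5}→1  {4,5,6}→3
  4 left: {1,3,4,5}→1  {2,4,5,6}→6  {3,4,5,6}→4
  5 left: {0,1,3,4,5}→1  {1,3,4,5,6}→5  {2,3,4,5,6}→10
  placing 0:l first → 15 extensions
  placing 2:h first → 6 extensions
total linear extensions = 21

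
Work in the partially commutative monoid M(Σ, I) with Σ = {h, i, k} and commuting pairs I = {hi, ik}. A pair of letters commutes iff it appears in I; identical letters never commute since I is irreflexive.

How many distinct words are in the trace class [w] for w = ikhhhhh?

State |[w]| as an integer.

7

drop 0:i onto floor
drop 1:k onto floor
drop 2:h onto {1:k}
drop 3:h onto {2:h}
drop 4:h onto {3:h}
drop 5:h onto {4:h}
drop 6:h onto {5:h}
ground layer = {0:i, 1:k}
drop-orders for the pieces not yet dropped (sum over which currently-grounded one goes next):
  1 to go: {0} 1  {6} 1
  2 to go: {0,6} 2  {5,6} 1
  3 to go: {0,5,6} 3  {4,5,6} 1
  4 to go: {0,4,5,6} 4  {3,4,5,6} 1
  5 to go: {0,3,4,5,6} 5  {2,3,4,5,6} 1
  if 0:i drops first: 1 orders
  if 1:k drops first: 6 orders
heap linearizations: 7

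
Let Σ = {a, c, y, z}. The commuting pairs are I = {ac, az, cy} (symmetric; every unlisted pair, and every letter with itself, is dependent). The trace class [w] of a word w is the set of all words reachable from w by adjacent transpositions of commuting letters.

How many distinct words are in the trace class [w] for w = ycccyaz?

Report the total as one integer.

0(y) covers ∅
1(c) covers ∅
2(c) covers 1:c
3(c) covers 2:c
4(y) covers 0:y
5(a) covers 4:y
6(z) covers 3:c, 4:y
floor of heap: 0:y, 1:c
completions by unplaced set U, small U first (add the entries for U minus each lowest piece of U):
  |U|=1: {5}:1  {6}:1
  |U|=2: {3,6}:1  {5,6}:2
  |U|=3: {2,3,6}:1  {3,5,6}:3  {4,5,6}:2
  |U|=4: {0,4,5,6}:2  {1,2,3,6}:1  {2,3,5,6}:4  {3,4,5,6}:5
  |U|=5: {0,3,4,5,6}:7  {1,2,3,5,6}:5  {2,3,4,5,6}:9
  start at 0(y): 14
  start at 1(c): 16
sum over floor = 30

30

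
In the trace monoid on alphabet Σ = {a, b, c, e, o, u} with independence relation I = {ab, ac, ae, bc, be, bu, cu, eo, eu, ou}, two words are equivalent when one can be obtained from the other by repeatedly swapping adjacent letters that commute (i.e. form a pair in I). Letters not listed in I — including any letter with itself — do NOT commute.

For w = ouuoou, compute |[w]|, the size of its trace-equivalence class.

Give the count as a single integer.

drop 0:o onto floor
drop 1:u onto floor
drop 2:u onto {1:u}
drop 3:o onto {0:o}
drop 4:o onto {3:o}
drop 5:u onto {2:u}
ground layer = {0:o, 1:u}
drop-orders for the pieces not yet dropped (sum over which currently-grounded one goes next):
  1 to go: {4} 1  {5} 1
  2 to go: {2,5} 1  {3,4} 1  {4,5} 2
  3 to go: {0,3,4} 1  {1,2,5} 1  {2,4,5} 3  {3,4,5} 3
  4 to go: {0,3,4,5} 4  {1,2,4,5} 4  {2,3,4,5} 6
  if 0:o drops first: 10 orders
  if 1:u drops first: 10 orders
heap linearizations: 20

20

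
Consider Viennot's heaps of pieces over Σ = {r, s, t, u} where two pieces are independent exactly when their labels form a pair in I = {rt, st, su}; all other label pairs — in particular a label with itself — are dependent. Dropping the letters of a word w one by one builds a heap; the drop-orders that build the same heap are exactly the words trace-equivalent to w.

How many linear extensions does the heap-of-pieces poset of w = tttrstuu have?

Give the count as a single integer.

25

piece 0:t — minimal
piece 1:t rests on {0:t}
piece 2:t rests on {1:t}
piece 3:r — minimal
piece 4:s rests on {3:r}
piece 5:t rests on {2:t}
piece 6:u rests on {3:r, 5:t}
piece 7:u rests on {6:u}
minimal pieces: {0:t, 3:r}
ways to finish when only these pieces remain (= sum over removing one remaining piece with nothing left below it):
  1 left: {4}→1  {7}→1
  2 left: {4,7}→2  {6,7}→1
  3 left: {4,6,7}→3  {5,6,7}→1
  4 left: {2,5,6,7}→1  {3,4,6,7}→3  {4,5,6,7}→4
  5 left: {1,2,5,6,7}→1  {2,4,5,6,7}→5  {3,4,5,6,7}→7
  6 left: {0,1,2,5,6,7}→1  {1,2,4,5,6,7}→6  {2,3,4,5,6,7}→12
  placing 0:t first → 18 extensions
  placing 3:r first → 7 extensions
total linear extensions = 25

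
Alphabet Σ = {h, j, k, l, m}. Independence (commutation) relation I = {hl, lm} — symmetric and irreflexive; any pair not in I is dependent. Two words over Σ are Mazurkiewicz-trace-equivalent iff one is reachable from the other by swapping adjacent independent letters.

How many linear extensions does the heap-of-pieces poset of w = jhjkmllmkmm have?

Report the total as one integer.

drop 0:j onto floor
drop 1:h onto {0:j}
drop 2:j onto {1:h}
drop 3:k onto {2:j}
drop 4:m onto {3:k}
drop 5:l onto {3:k}
drop 6:l onto {5:l}
drop 7:m onto {4:m}
drop 8:k onto {6:l, 7:m}
drop 9:m onto {8:k}
drop 10:m onto {9:m}
ground layer = {0:j}
drop-orders for the pieces not yet dropped (sum over which currently-grounded one goes next):
  1 to go: {10} 1
  2 to go: {9,10} 1
  3 to go: {8,9,10} 1
  4 to go: {6,8,9,10} 1  {7,8,9,10} 1
  5 to go: {4,7,8,9,10} 1  {5,6,8,9,10} 1  {6,7,8,9,10} 2
  6 to go: {4,6,7,8,9,10} 3  {5,6,7,8,9,10} 3
  7 to go: {4,5,6,7,8,9,10} 6
  8 to go: {3,4,5,6,7,8,9,10} 6
  9 to go: {2,3,4,5,6,7,8,9,10} 6
  if 0:j drops first: 6 orders

6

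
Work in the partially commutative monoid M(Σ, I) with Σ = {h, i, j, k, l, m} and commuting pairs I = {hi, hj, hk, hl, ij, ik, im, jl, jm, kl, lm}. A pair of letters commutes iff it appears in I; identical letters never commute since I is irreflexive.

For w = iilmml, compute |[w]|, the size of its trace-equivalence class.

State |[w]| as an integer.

15

#0=i has no predecessor
#1=i depends on [0:i]
#2=l depends on [1:i]
#3=m has no predecessor
#4=m depends on [3:m]
#5=l depends on [2:l]
sources: [0:i, 3:m]
N(rest) = Σ N(rest − s) over sources s of rest; N(one piece) = 1:
  size 1 → [4]=1  [5]=1
  size 2 → [2,5]=1  [3,4]=1  [4,5]=2
  size 3 → [1,2,5]=1  [2,4,5]=3  [3,4,5]=3
  size 4 → [0,1,2,5]=1  [1,2,4,5]=4  [2,3,4,5]=6
  first=0(i) contributes 10
  first=3(m) contributes 5
|[w]| = 15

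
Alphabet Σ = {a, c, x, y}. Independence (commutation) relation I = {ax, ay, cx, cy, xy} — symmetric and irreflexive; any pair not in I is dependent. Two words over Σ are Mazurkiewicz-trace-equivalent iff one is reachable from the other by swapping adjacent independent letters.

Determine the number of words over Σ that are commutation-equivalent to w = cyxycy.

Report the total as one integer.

#0=c has no predecessor
#1=y has no predecessor
#2=x has no predecessor
#3=y depends on [1:y]
#4=c depends on [0:c]
#5=y depends on [3:y]
sources: [0:c, 1:y, 2:x]
N(rest) = Σ N(rest − s) over sources s of rest; N(one piece) = 1:
  size 1 → [2]=1  [4]=1  [5]=1
  size 2 → [0,4]=1  [2,4]=2  [2,5]=2  [3,5]=1  [4,5]=2
  size 3 → [0,2,4]=3  [0,4,5]=3  [1,3,5]=1  [2,3,5]=3  [2,4,5]=6  [3,4,5]=3
  size 4 → [0,2,4,5]=12  [0,3,4,5]=6  [1,2,3,5]=4  [1,3,4,5]=4  [2,3,4,5]=12
  first=0(c) contributes 20
  first=1(y) contributes 30
  first=2(x) contributes 10
|[w]| = 60

60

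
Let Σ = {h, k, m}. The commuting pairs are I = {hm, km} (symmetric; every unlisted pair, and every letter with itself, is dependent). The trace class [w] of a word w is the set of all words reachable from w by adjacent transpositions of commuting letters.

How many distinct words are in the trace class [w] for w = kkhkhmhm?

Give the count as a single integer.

28

drop 0:k onto floor
drop 1:k onto {0:k}
drop 2:h onto {1:k}
drop 3:k onto {2:h}
drop 4:h onto {3:k}
drop 5:m onto floor
drop 6:h onto {4:h}
drop 7:m onto {5:m}
ground layer = {0:k, 5:m}
drop-orders for the pieces not yet dropped (sum over which currently-grounded one goes next):
  1 to go: {6} 1  {7} 1
  2 to go: {4,6} 1  {5,7} 1  {6,7} 2
  3 to go: {3,4,6} 1  {4,6,7} 3  {5,6,7} 3
  4 to go: {2,3,4,6} 1  {3,4,6,7} 4  {4,5,6,7} 6
  5 to go: {1,2,3,4,6} 1  {2,3,4,6,7} 5  {3,4,5,6,7} 10
  6 to go: {0,1,2,3,4,6} 1  {1,2,3,4,6,7} 6  {2,3,4,5,6,7} 15
  if 0:k drops first: 21 orders
  if 5:m drops first: 7 orders
heap linearizations: 28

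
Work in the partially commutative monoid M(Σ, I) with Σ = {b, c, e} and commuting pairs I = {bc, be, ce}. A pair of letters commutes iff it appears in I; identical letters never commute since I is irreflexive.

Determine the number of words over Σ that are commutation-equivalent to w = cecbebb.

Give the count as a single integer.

drop 0:c onto floor
drop 1:e onto floor
drop 2:c onto {0:c}
drop 3:b onto floor
drop 4:e onto {1:e}
drop 5:b onto {3:b}
drop 6:b onto {5:b}
ground layer = {0:c, 1:e, 3:b}
drop-orders for the pieces not yet dropped (sum over which currently-grounded one goes next):
  1 to go: {2} 1  {4} 1  {6} 1
  2 to go: {0,2} 1  {1,4} 1  {2,4} 2  {2,6} 2  {4,6} 2  {5,6} 1
  3 to go: {0,2,4} 3  {0,2,6} 3  {1,2,4} 3  {1,4,6} 3  {2,4,6} 6  {2,5,6} 3  {3,5,6} 1  {4,5,6} 3
  4 to go: {0,1,2,4} 6  {0,2,4,6} 12  {0,2,5,6} 6  {1,2,4,6} 12  {1,4,5,6} 6  {2,3,5,6} 4  {2,4,5,6} 12  {3,4,5,6} 4
  5 to go: {0,1,2,4,6} 30  {0,2,3,5,6} 10  {0,2,4,5,6} 30  {1,2,4,5,6} 30  {1,3,4,5,6} 10  {2,3,4,5,6} 20
  if 0:c drops first: 60 orders
  if 1:e drops first: 60 orders
  if 3:b drops first: 90 orders
heap linearizations: 210

210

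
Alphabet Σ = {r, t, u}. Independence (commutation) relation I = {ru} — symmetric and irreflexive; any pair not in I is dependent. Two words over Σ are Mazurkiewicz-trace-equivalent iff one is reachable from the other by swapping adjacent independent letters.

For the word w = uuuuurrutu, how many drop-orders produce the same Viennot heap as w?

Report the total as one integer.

#0=u has no predecessor
#1=u depends on [0:u]
#2=u depends on [1:u]
#3=u depends on [2:u]
#4=u depends on [3:u]
#5=r has no predecessor
#6=r depends on [5:r]
#7=u depends on [4:u]
#8=t depends on [6:r, 7:u]
#9=u depends on [8:t]
sources: [0:u, 5:r]
N(rest) = Σ N(rest − s) over sources s of rest; N(one piece) = 1:
  size 1 → [9]=1
  size 2 → [8,9]=1
  size 3 → [6,8,9]=1  [7,8,9]=1
  size 4 → [4,7,8,9]=1  [5,6,8,9]=1  [6,7,8,9]=2
  size 5 → [3,4,7,8,9]=1  [4,6,7,8,9]=3  [5,6,7,8,9]=3
  size 6 → [2,3,4,7,8,9]=1  [3,4,6,7,8,9]=4  [4,5,6,7,8,9]=6
  size 7 → [1,2,3,4,7,8,9]=1  [2,3,4,6,7,8,9]=5  [3,4,5,6,7,8,9]=10
  size 8 → [0,1,2,3,4,7,8,9]=1  [1,2,3,4,6,7,8,9]=6  [2,3,4,5,6,7,8,9]=15
  first=0(u) contributes 21
  first=5(r) contributes 7
|[w]| = 28

28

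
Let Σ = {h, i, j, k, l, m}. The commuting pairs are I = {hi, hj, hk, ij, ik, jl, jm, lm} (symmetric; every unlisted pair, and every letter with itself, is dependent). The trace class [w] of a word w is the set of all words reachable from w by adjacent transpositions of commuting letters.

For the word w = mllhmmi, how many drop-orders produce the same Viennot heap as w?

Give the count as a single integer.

3

#0=m has no predecessor
#1=l has no predecessor
#2=l depends on [1:l]
#3=h depends on [0:m, 2:l]
#4=m depends on [3:h]
#5=m depends on [4:m]
#6=i depends on [5:m]
sources: [0:m, 1:l]
N(rest) = Σ N(rest − s) over sources s of rest; N(one piece) = 1:
  size 1 → [6]=1
  size 2 → [5,6]=1
  size 3 → [4,5,6]=1
  size 4 → [3,4,5,6]=1
  size 5 → [0,3,4,5,6]=1  [2,3,4,5,6]=1
  first=0(m) contributes 1
  first=1(l) contributes 2
|[w]| = 3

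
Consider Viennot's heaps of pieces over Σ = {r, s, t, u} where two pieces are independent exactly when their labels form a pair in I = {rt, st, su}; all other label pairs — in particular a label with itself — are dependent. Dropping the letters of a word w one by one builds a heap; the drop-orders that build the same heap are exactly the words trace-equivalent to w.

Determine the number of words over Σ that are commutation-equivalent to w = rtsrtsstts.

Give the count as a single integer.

#0=r has no predecessor
#1=t has no predecessor
#2=s depends on [0:r]
#3=r depends on [2:s]
#4=t depends on [1:t]
#5=s depends on [3:r]
#6=s depends on [5:s]
#7=t depends on [4:t]
#8=t depends on [7:t]
#9=s depends on [6:s]
sources: [0:r, 1:t]
N(rest) = Σ N(rest − s) over sources s of rest; N(one piece) = 1:
  size 1 → [8]=1  [9]=1
  size 2 → [6,9]=1  [7,8]=1  [8,9]=2
  size 3 → [4,7,8]=1  [5,6,9]=1  [6,8,9]=3  [7,8,9]=3
  size 4 → [1,4,7,8]=1  [3,5,6,9]=1  [4,7,8,9]=4  [5,6,8,9]=4  [6,7,8,9]=6
  size 5 → [1,4,7,8,9]=5  [2,3,5,6,9]=1  [3,5,6,8,9]=5  [4,6,7,8,9]=10  [5,6,7,8,9]=10
  size 6 → [0,2,3,5,6,9]=1  [1,4,6,7,8,9]=15  [2,3,5,6,8,9]=6  [3,5,6,7,8,9]=15  [4,5,6,7,8,9]=20
  size 7 → [0,2,3,5,6,8,9]=7  [1,4,5,6,7,8,9]=35  [2,3,5,6,7,8,9]=21  [3,4,5,6,7,8,9]=35
  size 8 → [0,2,3,5,6,7,8,9]=28  [1,3,4,5,6,7,8,9]=70  [2,3,4,5,6,7,8,9]=56
  first=0(r) contributes 126
  first=1(t) contributes 84
|[w]| = 210

210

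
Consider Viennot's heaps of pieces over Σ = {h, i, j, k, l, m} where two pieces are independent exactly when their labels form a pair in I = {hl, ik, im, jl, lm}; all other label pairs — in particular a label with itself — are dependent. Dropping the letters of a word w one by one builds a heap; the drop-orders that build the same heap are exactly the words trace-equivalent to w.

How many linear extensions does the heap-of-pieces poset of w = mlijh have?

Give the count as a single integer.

3

#0=m has no predecessor
#1=l has no predecessor
#2=i depends on [1:l]
#3=j depends on [0:m, 2:i]
#4=h depends on [3:j]
sources: [0:m, 1:l]
N(rest) = Σ N(rest − s) over sources s of rest; N(one piece) = 1:
  size 1 → [4]=1
  size 2 → [3,4]=1
  size 3 → [0,3,4]=1  [2,3,4]=1
  first=0(m) contributes 1
  first=1(l) contributes 2
|[w]| = 3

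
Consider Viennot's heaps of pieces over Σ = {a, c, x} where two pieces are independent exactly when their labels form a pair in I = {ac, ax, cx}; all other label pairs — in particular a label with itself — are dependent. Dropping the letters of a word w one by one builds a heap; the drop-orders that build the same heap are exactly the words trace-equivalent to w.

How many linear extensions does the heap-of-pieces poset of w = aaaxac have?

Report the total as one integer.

30

drop 0:a onto floor
drop 1:a onto {0:a}
drop 2:a onto {1:a}
drop 3:x onto floor
drop 4:a onto {2:a}
drop 5:c onto floor
ground layer = {0:a, 3:x, 5:c}
drop-orders for the pieces not yet dropped (sum over which currently-grounded one goes next):
  1 to go: {3} 1  {4} 1  {5} 1
  2 to go: {2,4} 1  {3,4} 2  {3,5} 2  {4,5} 2
  3 to go: {1,2,4} 1  {2,3,4} 3  {2,4,5} 3  {3,4,5} 6
  4 to go: {0,1,2,4} 1  {1,2,3,4} 4  {1,2,4,5} 4  {2,3,4,5} 12
  if 0:a drops first: 20 orders
  if 3:x drops first: 5 orders
  if 5:c drops first: 5 orders
heap linearizations: 30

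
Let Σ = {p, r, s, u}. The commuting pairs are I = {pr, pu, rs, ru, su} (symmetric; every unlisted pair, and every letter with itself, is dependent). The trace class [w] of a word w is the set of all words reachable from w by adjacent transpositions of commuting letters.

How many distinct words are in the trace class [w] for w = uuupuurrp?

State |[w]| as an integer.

#0=u has no predecessor
#1=u depends on [0:u]
#2=u depends on [1:u]
#3=p has no predecessor
#4=u depends on [2:u]
#5=u depends on [4:u]
#6=r has no predecessor
#7=r depends on [6:r]
#8=p depends on [3:p]
sources: [0:u, 3:p, 6:r]
N(rest) = Σ N(rest − s) over sources s of rest; N(one piece) = 1:
  size 1 → [5]=1  [7]=1  [8]=1
  size 2 → [3,8]=1  [4,5]=1  [5,7]=2  [5,8]=2  [6,7]=1  [7,8]=2
  size 3 → [2,4,5]=1  [3,5,8]=3  [3,7,8]=3  [4,5,7]=3  [4,5,8]=3  [5,6,7]=3  [5,7,8]=6  [6,7,8]=3
  size 4 → [1,2,4,5]=1  [2,4,5,7]=4  [2,4,5,8]=4  [3,4,5,8]=6  [3,5,7,8]=12  [3,6,7,8]=6  [4,5,6,7]=6  [4,5,7,8]=12  [5,6,7,8]=12
  size 5 → [0,1,2,4,5]=1  [1,2,4,5,7]=5  [1,2,4,5,8]=5  [2,3,4,5,8]=10  [2,4,5,6,7]=10  [2,4,5,7,8]=20  [3,4,5,7,8]=30  [3,5,6,7,8]=30  [4,5,6,7,8]=30
  size 6 → [0,1,2,4,5,7]=6  [0,1,2,4,5,8]=6  [1,2,3,4,5,8]=15  [1,2,4,5,6,7]=15  [1,2,4,5,7,8]=30  [2,3,4,5,7,8]=60  [2,4,5,6,7,8]=60  [3,4,5,6,7,8]=90
  size 7 → [0,1,2,3,4,5,8]=21  [0,1,2,4,5,6,7]=21  [0,1,2,4,5,7,8]=42  [1,2,3,4,5,7,8]=105  [1,2,4,5,6,7,8]=105  [2,3,4,5,6,7,8]=210
  first=0(u) contributes 420
  first=3(p) contributes 168
  first=6(r) contributes 168
|[w]| = 756

756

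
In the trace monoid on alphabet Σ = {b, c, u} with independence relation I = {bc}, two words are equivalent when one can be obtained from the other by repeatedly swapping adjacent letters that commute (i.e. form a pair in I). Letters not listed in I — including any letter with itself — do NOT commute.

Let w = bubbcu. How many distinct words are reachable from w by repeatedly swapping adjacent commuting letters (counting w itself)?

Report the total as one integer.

#0=b has no predecessor
#1=u depends on [0:b]
#2=b depends on [1:u]
#3=b depends on [2:b]
#4=c depends on [1:u]
#5=u depends on [3:b, 4:c]
sources: [0:b]
N(rest) = Σ N(rest − s) over sources s of rest; N(one piece) = 1:
  size 1 → [5]=1
  size 2 → [3,5]=1  [4,5]=1
  size 3 → [2,3,5]=1  [3,4,5]=2
  size 4 → [2,3,4,5]=3
  first=0(b) contributes 3

3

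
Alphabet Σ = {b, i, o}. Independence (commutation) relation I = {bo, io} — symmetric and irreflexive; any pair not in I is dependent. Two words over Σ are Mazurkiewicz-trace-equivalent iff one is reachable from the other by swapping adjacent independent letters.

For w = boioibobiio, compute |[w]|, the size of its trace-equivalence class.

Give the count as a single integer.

330

drop 0:b onto floor
drop 1:o onto floor
drop 2:i onto {0:b}
drop 3:o onto {1:o}
drop 4:i onto {2:i}
drop 5:b onto {4:i}
drop 6:o onto {3:o}
drop 7:b onto {5:b}
drop 8:i onto {7:b}
drop 9:i onto {8:i}
drop 10:o onto {6:o}
ground layer = {0:b, 1:o}
drop-orders for the pieces not yet dropped (sum over which currently-grounded one goes next):
  1 to go: {9} 1  {10} 1
  2 to go: {6,10} 1  {8,9} 1  {9,10} 2
  3 to go: {3,6,10} 1  {6,9,10} 3  {7,8,9} 1  {8,9,10} 3
  4 to go: {1,3,6,10} 1  {3,6,9,10} 4  {5,7,8,9} 1  {6,8,9,10} 6  {7,8,9,10} 4
  5 to go: {1,3,6,9,10} 5  {3,6,8,9,10} 10  {4,5,7,8,9} 1  {5,7,8,9,10} 5  {6,7,8,9,10} 10
  6 to go: {1,3,6,8,9,10} 15  {2,4,5,7,8,9} 1  {3,6,7,8,9,10} 20  {4,5,7,8,9,10} 6  {5,6,7,8,9,10} 15
  7 to go: {0,2,4,5,7,8,9} 1  {1,3,6,7,8,9,10} 35  {2,4,5,7,8,9,10} 7  {3,5,6,7,8,9,10} 35  {4,5,6,7,8,9,10} 21
  8 to go: {0,2,4,5,7,8,9,10} 8  {1,3,5,6,7,8,9,10} 70  {2,4,5,6,7,8,9,10} 28  {3,4,5,6,7,8,9,10} 56
  9 to go: {0,2,4,5,6,7,8,9,10} 36  {1,3,4,5,6,7,8,9,10} 126  {2,3,4,5,6,7,8,9,10} 84
  if 0:b drops first: 210 orders
  if 1:o drops first: 120 orders
heap linearizations: 330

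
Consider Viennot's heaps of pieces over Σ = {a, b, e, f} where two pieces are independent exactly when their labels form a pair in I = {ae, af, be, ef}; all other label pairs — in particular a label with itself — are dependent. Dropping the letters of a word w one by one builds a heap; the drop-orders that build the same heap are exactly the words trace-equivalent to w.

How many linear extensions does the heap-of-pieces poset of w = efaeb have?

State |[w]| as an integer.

20

drop 0:e onto floor
drop 1:f onto floor
drop 2:a onto floor
drop 3:e onto {0:e}
drop 4:b onto {1:f, 2:a}
ground layer = {0:e, 1:f, 2:a}
drop-orders for the pieces not yet dropped (sum over which currently-grounded one goes next):
  1 to go: {3} 1  {4} 1
  2 to go: {0,3} 1  {1,4} 1  {2,4} 1  {3,4} 2
  3 to go: {0,3,4} 3  {1,2,4} 2  {1,3,4} 3  {2,3,4} 3
  if 0:e drops first: 8 orders
  if 1:f drops first: 6 orders
  if 2:a drops first: 6 orders
heap linearizations: 20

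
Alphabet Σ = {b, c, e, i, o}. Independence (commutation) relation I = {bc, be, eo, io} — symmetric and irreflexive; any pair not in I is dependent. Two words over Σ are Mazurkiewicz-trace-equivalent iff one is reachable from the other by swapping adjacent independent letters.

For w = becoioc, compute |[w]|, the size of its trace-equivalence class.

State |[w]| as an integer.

piece 0:b — minimal
piece 1:e — minimal
piece 2:c rests on {1:e}
piece 3:o rests on {0:b, 2:c}
piece 4:i rests on {0:b, 2:c}
piece 5:o rests on {3:o}
piece 6:c rests on {4:i, 5:o}
minimal pieces: {0:b, 1:e}
ways to finish when only these pieces remain (= sum over removing one remaining piece with nothing left below it):
  1 left: {6}→1
  2 left: {4,6}→1  {5,6}→1
  3 left: {3,5,6}→1  {4,5,6}→2
  4 left: {3,4,5,6}→3
  5 left: {0,3,4,5,6}→3  {2,3,4,5,6}→3
  placing 0:b first → 3 extensions
  placing 1:e first → 6 extensions
total linear extensions = 9

9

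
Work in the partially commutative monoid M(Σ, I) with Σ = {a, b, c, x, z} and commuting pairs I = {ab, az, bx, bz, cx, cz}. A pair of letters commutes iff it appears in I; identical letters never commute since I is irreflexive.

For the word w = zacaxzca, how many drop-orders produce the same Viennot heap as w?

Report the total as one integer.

0(z) covers ∅
1(a) covers ∅
2(c) covers 1:a
3(a) covers 2:c
4(x) covers 0:z, 3:a
5(z) covers 4:x
6(c) covers 3:a
7(a) covers 4:x, 6:c
floor of heap: 0:z, 1:a
completions by unplaced set U, small U first (add the entries for U minus each lowest piece of U):
  |U|=1: {5}:1  {7}:1
  |U|=2: {5,7}:2  {6,7}:1
  |U|=3: {4,5,7}:2  {5,6,7}:3
  |U|=4: {0,4,5,7}:2  {4,5,6,7}:5
  |U|=5: {0,4,5,6,7}:7  {3,4,5,6,7}:5
  |U|=6: {0,3,4,5,6,7}:12  {2,3,4,5,6,7}:5
  start at 0(z): 5
  start at 1(a): 17
sum over floor = 22

22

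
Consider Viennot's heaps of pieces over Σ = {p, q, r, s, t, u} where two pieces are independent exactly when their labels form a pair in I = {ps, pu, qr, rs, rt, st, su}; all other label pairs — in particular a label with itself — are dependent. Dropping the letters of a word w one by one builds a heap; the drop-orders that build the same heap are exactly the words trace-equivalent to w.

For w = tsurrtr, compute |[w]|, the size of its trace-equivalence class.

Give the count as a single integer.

28

drop 0:t onto floor
drop 1:s onto floor
drop 2:u onto {0:t}
drop 3:r onto {2:u}
drop 4:r onto {3:r}
drop 5:t onto {2:u}
drop 6:r onto {4:r}
ground layer = {0:t, 1:s}
drop-orders for the pieces not yet dropped (sum over which currently-grounded one goes next):
  1 to go: {1} 1  {5} 1  {6} 1
  2 to go: {1,5} 2  {1,6} 2  {4,6} 1  {5,6} 2
  3 to go: {1,4,6} 3  {1,5,6} 6  {3,4,6} 1  {4,5,6} 3
  4 to go: {1,3,4,6} 4  {1,4,5,6} 12  {3,4,5,6} 4
  5 to go: {1,3,4,5,6} 20  {2,3,4,5,6} 4
  if 0:t drops first: 24 orders
  if 1:s drops first: 4 orders
heap linearizations: 28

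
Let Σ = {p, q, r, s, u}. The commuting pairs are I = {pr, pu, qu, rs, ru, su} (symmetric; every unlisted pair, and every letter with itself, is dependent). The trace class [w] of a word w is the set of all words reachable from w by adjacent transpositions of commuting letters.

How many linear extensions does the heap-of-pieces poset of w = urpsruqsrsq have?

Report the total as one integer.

990

piece 0:u — minimal
piece 1:r — minimal
piece 2:p — minimal
piece 3:s rests on {2:p}
piece 4:r rests on {1:r}
piece 5:u rests on {0:u}
piece 6:q rests on {3:s, 4:r}
piece 7:s rests on {6:q}
piece 8:r rests on {6:q}
piece 9:s rests on {7:s}
piece 10:q rests on {8:r, 9:s}
minimal pieces: {0:u, 1:r, 2:p}
ways to finish when only these pieces remain (= sum over removing one remaining piece with nothing left below it):
  1 left: {5}→1  {10}→1
  2 left: {0,5}→1  {5,10}→2  {8,10}→1  {9,10}→1
  3 left: {0,5,10}→3  {5,8,10}→3  {5,9,10}→3  {7,9,10}→1  {8,9,10}→2
  4 left: {0,5,8,10}→6  {0,5,9,10}→6  {5,7,9,10}→4  {5,8,9,10}→8  {7,8,9,10}→3
  5 left: {0,5,7,9,10}→10  {0,5,8,9,10}→20  {5,7,8,9,10}→15  {6,7,8,9,10}→3
  6 left: {0,5,7,8,9,10}→45  {3,6,7,8,9,10}→3  {4,6,7,8,9,10}→3  {5,6,7,8,9,10}→18
  7 left: {0,5,6,7,8,9,10}→63  {1,4,6,7,8,9,10}→3  {2,3,6,7,8,9,10}→3  {3,4,6,7,8,9,10}→6  {3,5,6,7,8,9,10}→21  {4,5,6,7,8,9,10}→21
  8 left: {0,3,5,6,7,8,9,10}→84  {0,4,5,6,7,8,9,10}→84  {1,3,4,6,7,8,9,10}→9  {1,4,5,6,7,8,9,10}→24  {2,3,4,6,7,8,9,10}→9  {2,3,5,6,7,8,9,10}→24  {3,4,5,6,7,8,9,10}→48
  9 left: {0,1,4,5,6,7,8,9,10}→108  {0,2,3,5,6,7,8,9,10}→108  {0,3,4,5,6,7,8,9,10}→216  {1,2,3,4,6,7,8,9,10}→18  {1,3,4,5,6,7,8,9,10}→81  {2,3,4,5,6,7,8,9,10}→81
  placing 0:u first → 180 extensions
  placing 1:r first → 405 extensions
  placing 2:p first → 405 extensions
total linear extensions = 990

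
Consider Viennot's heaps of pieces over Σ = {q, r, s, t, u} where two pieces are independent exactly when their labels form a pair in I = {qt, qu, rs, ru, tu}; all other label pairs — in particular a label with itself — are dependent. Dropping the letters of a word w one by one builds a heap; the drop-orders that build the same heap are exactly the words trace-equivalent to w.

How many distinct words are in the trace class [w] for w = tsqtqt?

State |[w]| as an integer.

6

#0=t has no predecessor
#1=s depends on [0:t]
#2=q depends on [1:s]
#3=t depends on [1:s]
#4=q depends on [2:q]
#5=t depends on [3:t]
sources: [0:t]
N(rest) = Σ N(rest − s) over sources s of rest; N(one piece) = 1:
  size 1 → [4]=1  [5]=1
  size 2 → [2,4]=1  [3,5]=1  [4,5]=2
  size 3 → [2,4,5]=3  [3,4,5]=3
  size 4 → [2,3,4,5]=6
  first=0(t) contributes 6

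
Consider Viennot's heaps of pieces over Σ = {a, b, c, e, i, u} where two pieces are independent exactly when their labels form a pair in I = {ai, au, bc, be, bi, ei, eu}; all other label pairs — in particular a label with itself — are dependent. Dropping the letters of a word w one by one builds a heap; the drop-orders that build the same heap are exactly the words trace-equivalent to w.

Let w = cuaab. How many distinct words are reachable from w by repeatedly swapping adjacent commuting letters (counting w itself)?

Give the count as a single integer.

0(c) covers ∅
1(u) covers 0:c
2(a) covers 0:c
3(a) covers 2:a
4(b) covers 1:u, 3:a
floor of heap: 0:c
completions by unplaced set U, small U first (add the entries for U minus each lowest piece of U):
  |U|=1: {4}:1
  |U|=2: {1,4}:1  {3,4}:1
  |U|=3: {1,3,4}:2  {2,3,4}:1
  start at 0(c): 3

3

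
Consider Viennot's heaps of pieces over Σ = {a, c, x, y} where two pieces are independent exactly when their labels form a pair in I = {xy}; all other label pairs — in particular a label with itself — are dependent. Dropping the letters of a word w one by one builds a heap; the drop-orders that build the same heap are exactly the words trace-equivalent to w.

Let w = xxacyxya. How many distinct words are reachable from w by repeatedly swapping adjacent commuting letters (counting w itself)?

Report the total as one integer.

0(x) covers ∅
1(x) covers 0:x
2(a) covers 1:x
3(c) covers 2:a
4(y) covers 3:c
5(x) covers 3:c
6(y) covers 4:y
7(a) covers 5:x, 6:y
floor of heap: 0:x
completions by unplaced set U, small U first (add the entries for U minus each lowest piece of U):
  |U|=1: {7}:1
  |U|=2: {5,7}:1  {6,7}:1
  |U|=3: {4,6,7}:1  {5,6,7}:2
  |U|=4: {4,5,6,7}:3
  |U|=5: {3,4,5,6,7}:3
  |U|=6: {2,3,4,5,6,7}:3
  start at 0(x): 3

3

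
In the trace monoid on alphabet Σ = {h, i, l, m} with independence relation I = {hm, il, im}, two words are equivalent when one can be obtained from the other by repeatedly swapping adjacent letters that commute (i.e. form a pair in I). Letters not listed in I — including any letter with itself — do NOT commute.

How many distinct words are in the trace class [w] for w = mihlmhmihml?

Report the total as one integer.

piece 0:m — minimal
piece 1:i — minimal
piece 2:h rests on {1:i}
piece 3:l rests on {0:m, 2:h}
piece 4:m rests on {3:l}
piece 5:h rests on {3:l}
piece 6:m rests on {4:m}
piece 7:i rests on {5:h}
piece 8:h rests on {7:i}
piece 9:m rests on {6:m}
piece 10:l rests on {8:h, 9:m}
minimal pieces: {0:m, 1:i}
ways to finish when only these pieces remain (= sum over removing one remaining piece with nothing left below it):
  1 left: {10}→1
  2 left: {8,10}→1  {9,10}→1
  3 left: {6,9,10}→1  {7,8,10}→1  {8,9,10}→2
  4 left: {4,6,9,10}→1  {5,7,8,10}→1  {6,8,9,10}→3  {7,8,9,10}→3
  5 left: {4,6,8,9,10}→4  {5,7,8,9,10}→4  {6,7,8,9,10}→6
  6 left: {4,6,7,8,9,10}→10  {5,6,7,8,9,10}→10
  7 left: {4,5,6,7,8,9,10}→20
  8 left: {3,4,5,6,7,8,9,10}→20
  9 left: {0,3,4,5,6,7,8,9,10}→20  {2,3,4,5,6,7,8,9,10}→20
  placing 0:m first → 20 extensions
  placing 1:i first → 40 extensions
total linear extensions = 60

60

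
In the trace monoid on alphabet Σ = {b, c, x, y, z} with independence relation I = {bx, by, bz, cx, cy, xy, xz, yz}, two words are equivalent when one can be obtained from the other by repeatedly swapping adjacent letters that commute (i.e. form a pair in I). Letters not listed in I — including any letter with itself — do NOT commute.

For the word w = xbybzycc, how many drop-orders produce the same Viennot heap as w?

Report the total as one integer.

504

piece 0:x — minimal
piece 1:b — minimal
piece 2:y — minimal
piece 3:b rests on {1:b}
piece 4:z — minimal
piece 5:y rests on {2:y}
piece 6:c rests on {3:b, 4:z}
piece 7:c rests on {6:c}
minimal pieces: {0:x, 1:b, 2:y, 4:z}
ways to finish when only these pieces remain (= sum over removing one remaining piece with nothing left below it):
  1 left: {0}→1  {5}→1  {7}→1
  2 left: {0,5}→2  {0,7}→2  {2,5}→1  {5,7}→2  {6,7}→1
  3 left: {0,2,5}→3  {0,5,7}→6  {0,6,7}→3  {2,5,7}→3  {3,6,7}→1  {4,6,7}→1  {5,6,7}→3
  4 left: {0,2,5,7}→12  {0,3,6,7}→4  {0,4,6,7}→4  {0,5,6,7}→12  {1,3,6,7}→1  {2,5,6,7}→6  {3,4,6,7}→2  {3,5,6,7}→4  {4,5,6,7}→4
  5 left: {0,1,3,6,7}→5  {0,2,5,6,7}→30  {0,3,4,6,7}→10  {0,3,5,6,7}→20  {0,4,5,6,7}→20  {1,3,4,6,7}→3  {1,3,5,6,7}→5  {2,3,5,6,7}→10  {2,4,5,6,7}→10  {3,4,5,6,7}→10
  6 left: {0,1,3,4,6,7}→18  {0,1,3,5,6,7}→30  {0,2,3,5,6,7}→60  {0,2,4,5,6,7}→60  {0,3,4,5,6,7}→60  {1,2,3,5,6,7}→15  {1,3,4,5,6,7}→18  {2,3,4,5,6,7}→30
  placing 0:x first → 63 extensions
  placing 1:b first → 210 extensions
  placing 2:y first → 126 extensions
  placing 4:z first → 105 extensions
total linear extensions = 504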